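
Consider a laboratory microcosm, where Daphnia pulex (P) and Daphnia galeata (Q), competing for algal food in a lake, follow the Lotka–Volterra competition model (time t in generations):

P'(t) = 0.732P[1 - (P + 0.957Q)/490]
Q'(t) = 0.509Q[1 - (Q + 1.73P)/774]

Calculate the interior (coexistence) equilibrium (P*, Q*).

Setting both brackets to zero gives the nullclines P + 0.957Q = 490 and 1.73P + Q = 774.
Substituting Q = 774 - 1.73P into the first: P(1 - 0.957·1.73) = 490 - 0.957·774.
So P* = -251/-0.656 = 382, and then Q* = 774 - 1.73·382 = 112.

P* ≈ 382, Q* ≈ 112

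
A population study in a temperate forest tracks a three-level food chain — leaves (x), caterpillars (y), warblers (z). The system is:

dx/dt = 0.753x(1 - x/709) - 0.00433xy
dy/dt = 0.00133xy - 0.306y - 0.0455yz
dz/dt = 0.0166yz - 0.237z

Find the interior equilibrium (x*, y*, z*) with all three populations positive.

x* ≈ 651, y* ≈ 14.3, z* ≈ 12.3

From dz/dt = 0: 0.0166y* = 0.237, so y* = 14.3.
From dx/dt = 0: 0.753(1 - x*/709) = 0.00433·14.3, giving x* = 709·(1 - 0.0821) = 651.
From dy/dt = 0: 0.00133·651 - 0.306 = 0.0455z*, so z* = 0.56/0.0455 = 12.3.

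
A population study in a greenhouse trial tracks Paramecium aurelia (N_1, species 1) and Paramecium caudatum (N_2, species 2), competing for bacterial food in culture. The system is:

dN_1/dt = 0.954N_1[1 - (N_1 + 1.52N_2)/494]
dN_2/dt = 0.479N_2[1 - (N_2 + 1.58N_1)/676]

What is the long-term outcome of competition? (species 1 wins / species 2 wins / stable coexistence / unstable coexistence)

Compare the nullcline intercepts: K1/α12 = 494/1.52 = 325 < K2 = 676; K2/α21 = 676/1.58 = 428 < K1 = 494.
Since both are reversed, neither can invade when rare; the interior point is a saddle.

unstable coexistence (outcome depends on initial conditions)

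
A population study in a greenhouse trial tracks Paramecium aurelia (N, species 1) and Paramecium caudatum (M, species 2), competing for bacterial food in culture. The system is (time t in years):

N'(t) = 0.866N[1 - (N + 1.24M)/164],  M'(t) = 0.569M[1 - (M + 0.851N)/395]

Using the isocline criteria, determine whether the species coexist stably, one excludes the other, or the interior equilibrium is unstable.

species 2 excludes species 1

Compare the nullcline intercepts: K1/α12 = 164/1.24 = 132 < K2 = 395; K2/α21 = 395/0.851 = 464 > K1 = 164.
Since the inequalities point opposite ways, species 2 can invade but species 1 cannot.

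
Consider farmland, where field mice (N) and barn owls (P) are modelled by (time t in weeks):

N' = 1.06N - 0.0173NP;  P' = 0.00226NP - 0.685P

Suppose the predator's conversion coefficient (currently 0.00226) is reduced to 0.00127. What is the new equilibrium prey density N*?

N* ≈ 539

At the interior fixed point, setting dP/dt = 0 with P > 0 fixes N* = (predator death rate)/(NP coefficient) — independent of the other coefficients.
With the change, N* = 0.685/0.00127 = 539; it rises from 303.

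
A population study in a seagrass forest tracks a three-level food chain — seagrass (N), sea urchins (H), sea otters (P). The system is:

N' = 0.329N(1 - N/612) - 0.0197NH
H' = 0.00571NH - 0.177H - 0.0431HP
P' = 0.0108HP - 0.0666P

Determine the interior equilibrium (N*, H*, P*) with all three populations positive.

From dP/dt = 0: 0.0108H* = 0.0666, so H* = 6.17.
From dN/dt = 0: 0.329(1 - N*/612) = 0.0197·6.17, giving N* = 612·(1 - 0.369) = 386.
From dH/dt = 0: 0.00571·386 - 0.177 = 0.0431P*, so P* = 2.03/0.0431 = 47.

N* ≈ 386, H* ≈ 6.17, P* ≈ 47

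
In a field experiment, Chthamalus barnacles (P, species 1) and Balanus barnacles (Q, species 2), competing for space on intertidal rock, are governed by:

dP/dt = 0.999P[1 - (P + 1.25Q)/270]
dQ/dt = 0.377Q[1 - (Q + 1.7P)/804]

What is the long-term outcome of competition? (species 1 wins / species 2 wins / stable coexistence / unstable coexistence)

species 2 excludes species 1

Compare the nullcline intercepts: K1/α12 = 270/1.25 = 216 < K2 = 804; K2/α21 = 804/1.7 = 473 > K1 = 270.
Since the inequalities point opposite ways, species 2 can invade but species 1 cannot.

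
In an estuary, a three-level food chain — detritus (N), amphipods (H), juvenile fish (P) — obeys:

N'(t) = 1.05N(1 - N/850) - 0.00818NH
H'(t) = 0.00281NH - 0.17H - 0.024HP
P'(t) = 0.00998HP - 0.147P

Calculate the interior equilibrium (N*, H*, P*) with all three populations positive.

N* ≈ 752, H* ≈ 14.7, P* ≈ 81

From dP/dt = 0: 0.00998H* = 0.147, so H* = 14.7.
From dN/dt = 0: 1.05(1 - N*/850) = 0.00818·14.7, giving N* = 850·(1 - 0.115) = 752.
From dH/dt = 0: 0.00281·752 - 0.17 = 0.024P*, so P* = 1.94/0.024 = 81.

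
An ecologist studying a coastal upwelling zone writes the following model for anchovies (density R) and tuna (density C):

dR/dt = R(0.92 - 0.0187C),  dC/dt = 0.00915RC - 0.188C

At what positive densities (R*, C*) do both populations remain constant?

R* ≈ 20.5, C* ≈ 49.2

Set dC/dt = 0 with C > 0: 0.00915R - 0.188 = 0, so R* = 0.188/0.00915 = 20.5.
Set dR/dt = 0 with R > 0: 0.92 - 0.0187C = 0, so C* = 0.92/0.0187 = 49.2.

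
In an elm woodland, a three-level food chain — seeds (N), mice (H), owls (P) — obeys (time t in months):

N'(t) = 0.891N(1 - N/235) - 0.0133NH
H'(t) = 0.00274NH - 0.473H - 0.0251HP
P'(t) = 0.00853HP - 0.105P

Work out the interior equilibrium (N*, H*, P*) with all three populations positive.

From dP/dt = 0: 0.00853H* = 0.105, so H* = 12.3.
From dN/dt = 0: 0.891(1 - N*/235) = 0.0133·12.3, giving N* = 235·(1 - 0.184) = 192.
From dH/dt = 0: 0.00274·192 - 0.473 = 0.0251P*, so P* = 0.0526/0.0251 = 2.1.

N* ≈ 192, H* ≈ 12.3, P* ≈ 2.1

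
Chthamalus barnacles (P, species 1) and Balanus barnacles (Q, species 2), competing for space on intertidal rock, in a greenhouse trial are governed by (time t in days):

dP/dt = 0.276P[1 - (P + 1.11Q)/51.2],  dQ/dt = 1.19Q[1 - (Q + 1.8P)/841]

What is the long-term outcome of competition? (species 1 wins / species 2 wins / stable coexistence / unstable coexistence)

species 2 excludes species 1

Compare the nullcline intercepts: K1/α12 = 51.2/1.11 = 46.1 < K2 = 841; K2/α21 = 841/1.8 = 467 > K1 = 51.2.
Since the inequalities point opposite ways, species 2 can invade but species 1 cannot.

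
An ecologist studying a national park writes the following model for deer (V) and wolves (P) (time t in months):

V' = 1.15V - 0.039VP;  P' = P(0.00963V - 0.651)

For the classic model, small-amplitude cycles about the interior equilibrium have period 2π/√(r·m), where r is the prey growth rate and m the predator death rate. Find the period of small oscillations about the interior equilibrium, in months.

T ≈ 7.26 months

Here r = 1.15 and m = 0.651, so r·m = 0.749.
ω = √0.749 = 0.865 per month, hence T = 2π/ω ≈ 7.26 months.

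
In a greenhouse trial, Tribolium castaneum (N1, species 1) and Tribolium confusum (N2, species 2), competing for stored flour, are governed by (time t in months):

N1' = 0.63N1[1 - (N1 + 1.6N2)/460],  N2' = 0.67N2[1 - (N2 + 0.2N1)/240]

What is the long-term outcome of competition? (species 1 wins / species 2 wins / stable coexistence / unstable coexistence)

Compare the nullcline intercepts: K1/α12 = 460/1.6 = 288 > K2 = 240; K2/α21 = 240/0.2 = 1200 > K1 = 460.
Since both inequalities hold, each species can invade when rare, so the interior equilibrium is stable.

stable coexistence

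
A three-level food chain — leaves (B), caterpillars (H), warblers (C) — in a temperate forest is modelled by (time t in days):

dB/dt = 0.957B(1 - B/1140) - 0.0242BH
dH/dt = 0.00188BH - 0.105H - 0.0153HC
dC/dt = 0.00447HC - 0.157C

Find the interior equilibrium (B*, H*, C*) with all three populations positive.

B* ≈ 127, H* ≈ 35.1, C* ≈ 8.8

From dC/dt = 0: 0.00447H* = 0.157, so H* = 35.1.
From dB/dt = 0: 0.957(1 - B*/1140) = 0.0242·35.1, giving B* = 1140·(1 - 0.888) = 127.
From dH/dt = 0: 0.00188·127 - 0.105 = 0.0153C*, so C* = 0.135/0.0153 = 8.8.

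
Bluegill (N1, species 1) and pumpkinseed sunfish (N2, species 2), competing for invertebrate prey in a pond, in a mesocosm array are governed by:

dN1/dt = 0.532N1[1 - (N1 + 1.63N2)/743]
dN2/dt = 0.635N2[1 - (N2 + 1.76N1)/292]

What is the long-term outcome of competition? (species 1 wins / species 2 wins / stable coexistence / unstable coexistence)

Compare the nullcline intercepts: K1/α12 = 743/1.63 = 456 > K2 = 292; K2/α21 = 292/1.76 = 166 < K1 = 743.
Since the inequalities point opposite ways, species 1 can invade but species 2 cannot.

species 1 excludes species 2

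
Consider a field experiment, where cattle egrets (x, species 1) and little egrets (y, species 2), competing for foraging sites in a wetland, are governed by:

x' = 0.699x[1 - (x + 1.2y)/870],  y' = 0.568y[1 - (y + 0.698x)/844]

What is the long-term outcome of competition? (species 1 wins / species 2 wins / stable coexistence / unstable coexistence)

Compare the nullcline intercepts: K1/α12 = 870/1.2 = 725 < K2 = 844; K2/α21 = 844/0.698 = 1210 > K1 = 870.
Since the inequalities point opposite ways, species 2 can invade but species 1 cannot.

species 2 excludes species 1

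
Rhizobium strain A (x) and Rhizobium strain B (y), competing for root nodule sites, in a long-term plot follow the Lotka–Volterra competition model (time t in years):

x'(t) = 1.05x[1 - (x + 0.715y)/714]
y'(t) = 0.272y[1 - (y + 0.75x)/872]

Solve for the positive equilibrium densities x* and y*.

Setting both brackets to zero gives the nullclines x + 0.715y = 714 and 0.75x + y = 872.
Substituting y = 872 - 0.75x into the first: x(1 - 0.715·0.75) = 714 - 0.715·872.
So x* = 90.5/0.464 = 195, and then y* = 872 - 0.75·195 = 726.

x* ≈ 195, y* ≈ 726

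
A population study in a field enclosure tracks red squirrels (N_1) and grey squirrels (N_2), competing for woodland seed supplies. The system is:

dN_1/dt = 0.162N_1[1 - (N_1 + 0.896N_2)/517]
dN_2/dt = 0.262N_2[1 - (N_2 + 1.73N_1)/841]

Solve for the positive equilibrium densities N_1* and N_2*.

N_1* ≈ 430, N_2* ≈ 97.1

Setting both brackets to zero gives the nullclines N_1 + 0.896N_2 = 517 and 1.73N_1 + N_2 = 841.
Substituting N_2 = 841 - 1.73N_1 into the first: N_1(1 - 0.896·1.73) = 517 - 0.896·841.
So N_1* = -237/-0.55 = 430, and then N_2* = 841 - 1.73·430 = 97.1.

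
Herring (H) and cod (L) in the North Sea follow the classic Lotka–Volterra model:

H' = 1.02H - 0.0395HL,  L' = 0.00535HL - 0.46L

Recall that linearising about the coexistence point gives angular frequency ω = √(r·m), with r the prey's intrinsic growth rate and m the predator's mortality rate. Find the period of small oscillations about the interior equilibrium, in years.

T ≈ 9.17 years

Here r = 1.02 and m = 0.46, so r·m = 0.469.
ω = √0.469 = 0.685 per year, hence T = 2π/ω ≈ 9.17 years.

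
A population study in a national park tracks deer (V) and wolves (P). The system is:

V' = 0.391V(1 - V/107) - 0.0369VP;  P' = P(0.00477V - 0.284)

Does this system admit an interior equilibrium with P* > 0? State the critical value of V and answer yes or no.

The predator equation gives dP/dt > 0 only when V > 0.284/0.00477 = 59.5.
Without the predator, V → K = 107. Since 107 > 59.5, the predator can invade and persist.

Threshold V = 59.5; K > 59.5, so yes, the predator persists.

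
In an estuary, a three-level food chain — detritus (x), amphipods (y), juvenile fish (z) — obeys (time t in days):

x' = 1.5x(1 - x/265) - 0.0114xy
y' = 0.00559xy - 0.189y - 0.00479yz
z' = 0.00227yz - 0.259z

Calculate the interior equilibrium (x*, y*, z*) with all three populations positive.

From dz/dt = 0: 0.00227y* = 0.259, so y* = 114.
From dx/dt = 0: 1.5(1 - x*/265) = 0.0114·114, giving x* = 265·(1 - 0.867) = 35.2.
From dy/dt = 0: 0.00559·35.2 - 0.189 = 0.00479z*, so z* = 0.00782/0.00479 = 1.63.

x* ≈ 35.2, y* ≈ 114, z* ≈ 1.63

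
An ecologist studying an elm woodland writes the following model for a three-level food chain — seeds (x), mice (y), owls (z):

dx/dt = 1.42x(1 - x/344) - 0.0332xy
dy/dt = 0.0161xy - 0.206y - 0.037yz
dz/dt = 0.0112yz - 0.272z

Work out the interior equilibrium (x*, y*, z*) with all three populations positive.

From dz/dt = 0: 0.0112y* = 0.272, so y* = 24.3.
From dx/dt = 0: 1.42(1 - x*/344) = 0.0332·24.3, giving x* = 344·(1 - 0.568) = 149.
From dy/dt = 0: 0.0161·149 - 0.206 = 0.037z*, so z* = 2.19/0.037 = 59.1.

x* ≈ 149, y* ≈ 24.3, z* ≈ 59.1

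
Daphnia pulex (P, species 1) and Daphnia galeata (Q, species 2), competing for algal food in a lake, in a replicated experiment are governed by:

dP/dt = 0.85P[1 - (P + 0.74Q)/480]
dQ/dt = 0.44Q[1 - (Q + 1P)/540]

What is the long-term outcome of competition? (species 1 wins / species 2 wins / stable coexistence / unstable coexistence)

Compare the nullcline intercepts: K1/α12 = 480/0.74 = 649 > K2 = 540; K2/α21 = 540/1 = 540 > K1 = 480.
Since both inequalities hold, each species can invade when rare, so the interior equilibrium is stable.

stable coexistence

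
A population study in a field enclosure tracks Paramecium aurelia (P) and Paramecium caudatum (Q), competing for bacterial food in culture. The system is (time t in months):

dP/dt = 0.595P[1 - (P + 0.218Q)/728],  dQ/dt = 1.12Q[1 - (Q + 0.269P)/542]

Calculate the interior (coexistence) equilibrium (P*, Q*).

Setting both brackets to zero gives the nullclines P + 0.218Q = 728 and 0.269P + Q = 542.
Substituting Q = 542 - 0.269P into the first: P(1 - 0.218·0.269) = 728 - 0.218·542.
So P* = 610/0.941 = 648, and then Q* = 542 - 0.269·648 = 368.

P* ≈ 648, Q* ≈ 368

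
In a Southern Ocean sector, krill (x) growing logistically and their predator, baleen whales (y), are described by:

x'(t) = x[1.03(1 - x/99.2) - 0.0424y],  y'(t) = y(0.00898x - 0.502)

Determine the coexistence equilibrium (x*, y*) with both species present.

From dy/dt = 0 with y > 0: 0.00898x* = 0.502, so x* = 55.9.
Substitute into dx/dt = 0: 1.03(1 - 55.9/99.2) = 0.0424y*.
The bracket is 0.436, giving y* = 0.45/0.0424 = 10.6.

x* ≈ 55.9, y* ≈ 10.6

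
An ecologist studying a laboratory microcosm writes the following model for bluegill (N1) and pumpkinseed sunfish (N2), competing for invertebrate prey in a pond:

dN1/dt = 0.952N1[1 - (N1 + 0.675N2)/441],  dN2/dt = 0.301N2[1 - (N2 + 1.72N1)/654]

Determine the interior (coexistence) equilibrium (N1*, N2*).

Setting both brackets to zero gives the nullclines N1 + 0.675N2 = 441 and 1.72N1 + N2 = 654.
Substituting N2 = 654 - 1.72N1 into the first: N1(1 - 0.675·1.72) = 441 - 0.675·654.
So N1* = -0.45/-0.161 = 2.8, and then N2* = 654 - 1.72·2.8 = 649.

N1* ≈ 2.8, N2* ≈ 649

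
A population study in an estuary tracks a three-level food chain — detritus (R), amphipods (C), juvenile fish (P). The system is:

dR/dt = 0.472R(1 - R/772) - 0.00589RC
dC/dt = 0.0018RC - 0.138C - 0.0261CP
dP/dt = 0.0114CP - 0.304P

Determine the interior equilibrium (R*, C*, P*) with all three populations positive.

R* ≈ 515, C* ≈ 26.7, P* ≈ 30.2

From dP/dt = 0: 0.0114C* = 0.304, so C* = 26.7.
From dR/dt = 0: 0.472(1 - R*/772) = 0.00589·26.7, giving R* = 772·(1 - 0.333) = 515.
From dC/dt = 0: 0.0018·515 - 0.138 = 0.0261P*, so P* = 0.789/0.0261 = 30.2.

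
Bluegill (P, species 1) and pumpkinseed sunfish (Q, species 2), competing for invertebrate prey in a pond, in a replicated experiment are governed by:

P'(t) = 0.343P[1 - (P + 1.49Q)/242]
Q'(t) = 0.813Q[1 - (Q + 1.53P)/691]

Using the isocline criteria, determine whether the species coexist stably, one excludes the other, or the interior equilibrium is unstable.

species 2 excludes species 1

Compare the nullcline intercepts: K1/α12 = 242/1.49 = 162 < K2 = 691; K2/α21 = 691/1.53 = 452 > K1 = 242.
Since the inequalities point opposite ways, species 2 can invade but species 1 cannot.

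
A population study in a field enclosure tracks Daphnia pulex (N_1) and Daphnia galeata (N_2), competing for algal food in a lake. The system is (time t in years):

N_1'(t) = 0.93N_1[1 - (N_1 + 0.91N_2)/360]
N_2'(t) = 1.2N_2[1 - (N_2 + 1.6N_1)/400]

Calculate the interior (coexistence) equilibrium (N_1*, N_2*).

Setting both brackets to zero gives the nullclines N_1 + 0.91N_2 = 360 and 1.6N_1 + N_2 = 400.
Substituting N_2 = 400 - 1.6N_1 into the first: N_1(1 - 0.91·1.6) = 360 - 0.91·400.
So N_1* = -4/-0.456 = 8.77, and then N_2* = 400 - 1.6·8.77 = 386.

N_1* ≈ 8.77, N_2* ≈ 386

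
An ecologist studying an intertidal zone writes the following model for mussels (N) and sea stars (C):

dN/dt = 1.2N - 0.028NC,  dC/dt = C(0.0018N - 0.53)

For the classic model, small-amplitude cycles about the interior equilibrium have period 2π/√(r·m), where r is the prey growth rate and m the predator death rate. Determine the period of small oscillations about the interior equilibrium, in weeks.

Here r = 1.2 and m = 0.53, so r·m = 0.636.
ω = √0.636 = 0.797 per week, hence T = 2π/ω ≈ 7.88 weeks.

T ≈ 7.88 weeks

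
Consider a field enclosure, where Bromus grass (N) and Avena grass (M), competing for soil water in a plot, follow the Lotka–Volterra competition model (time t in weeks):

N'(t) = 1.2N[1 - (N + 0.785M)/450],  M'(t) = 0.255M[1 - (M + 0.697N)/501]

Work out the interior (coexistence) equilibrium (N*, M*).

Setting both brackets to zero gives the nullclines N + 0.785M = 450 and 0.697N + M = 501.
Substituting M = 501 - 0.697N into the first: N(1 - 0.785·0.697) = 450 - 0.785·501.
So N* = 56.7/0.453 = 125, and then M* = 501 - 0.697·125 = 414.

N* ≈ 125, M* ≈ 414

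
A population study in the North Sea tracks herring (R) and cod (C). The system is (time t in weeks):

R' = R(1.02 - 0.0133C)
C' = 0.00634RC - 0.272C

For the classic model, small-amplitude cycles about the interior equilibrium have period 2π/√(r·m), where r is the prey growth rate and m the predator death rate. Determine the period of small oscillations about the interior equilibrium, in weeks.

Here r = 1.02 and m = 0.272, so r·m = 0.277.
ω = √0.277 = 0.527 per week, hence T = 2π/ω ≈ 11.9 weeks.

T ≈ 11.9 weeks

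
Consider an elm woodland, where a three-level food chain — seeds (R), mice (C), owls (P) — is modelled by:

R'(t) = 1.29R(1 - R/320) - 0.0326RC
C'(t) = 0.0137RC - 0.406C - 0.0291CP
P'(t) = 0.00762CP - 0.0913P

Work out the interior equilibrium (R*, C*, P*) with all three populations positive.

From dP/dt = 0: 0.00762C* = 0.0913, so C* = 12.
From dR/dt = 0: 1.29(1 - R*/320) = 0.0326·12, giving R* = 320·(1 - 0.303) = 223.
From dC/dt = 0: 0.0137·223 - 0.406 = 0.0291P*, so P* = 2.65/0.0291 = 91.1.

R* ≈ 223, C* ≈ 12, P* ≈ 91.1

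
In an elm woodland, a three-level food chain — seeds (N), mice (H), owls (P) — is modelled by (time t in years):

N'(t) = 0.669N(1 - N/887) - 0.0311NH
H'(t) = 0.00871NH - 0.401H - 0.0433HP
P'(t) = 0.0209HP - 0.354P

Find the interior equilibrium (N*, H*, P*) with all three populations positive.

From dP/dt = 0: 0.0209H* = 0.354, so H* = 16.9.
From dN/dt = 0: 0.669(1 - N*/887) = 0.0311·16.9, giving N* = 887·(1 - 0.787) = 189.
From dH/dt = 0: 0.00871·189 - 0.401 = 0.0433P*, so P* = 1.24/0.0433 = 28.7.

N* ≈ 189, H* ≈ 16.9, P* ≈ 28.7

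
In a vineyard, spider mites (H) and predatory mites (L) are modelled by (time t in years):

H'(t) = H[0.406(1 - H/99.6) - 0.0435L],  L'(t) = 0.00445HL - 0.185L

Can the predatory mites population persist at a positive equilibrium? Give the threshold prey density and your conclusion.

Threshold H = 41.6; K > 41.6, so yes, the predator persists.

The predator equation gives dL/dt > 0 only when H > 0.185/0.00445 = 41.6.
Without the predator, H → K = 99.6. Since 99.6 > 41.6, the predator can invade and persist.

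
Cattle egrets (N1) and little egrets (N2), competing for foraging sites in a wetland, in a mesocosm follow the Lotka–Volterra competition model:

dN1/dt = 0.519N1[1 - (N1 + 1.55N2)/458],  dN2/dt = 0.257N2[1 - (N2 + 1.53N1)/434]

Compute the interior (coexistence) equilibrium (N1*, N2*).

N1* ≈ 157, N2* ≈ 194

Setting both brackets to zero gives the nullclines N1 + 1.55N2 = 458 and 1.53N1 + N2 = 434.
Substituting N2 = 434 - 1.53N1 into the first: N1(1 - 1.55·1.53) = 458 - 1.55·434.
So N1* = -215/-1.37 = 157, and then N2* = 434 - 1.53·157 = 194.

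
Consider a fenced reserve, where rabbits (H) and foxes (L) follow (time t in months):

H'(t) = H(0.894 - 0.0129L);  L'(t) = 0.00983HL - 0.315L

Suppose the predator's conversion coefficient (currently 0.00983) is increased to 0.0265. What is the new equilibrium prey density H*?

H* ≈ 11.9

At the interior fixed point, setting dL/dt = 0 with L > 0 fixes H* = (predator death rate)/(HL coefficient) — independent of the other coefficients.
With the change, H* = 0.315/0.0265 = 11.9; it falls from 32.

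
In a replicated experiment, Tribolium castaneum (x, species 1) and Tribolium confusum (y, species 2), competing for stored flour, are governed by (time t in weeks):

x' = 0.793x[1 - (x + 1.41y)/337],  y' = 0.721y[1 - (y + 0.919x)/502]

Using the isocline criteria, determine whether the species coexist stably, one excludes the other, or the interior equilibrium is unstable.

species 2 excludes species 1

Compare the nullcline intercepts: K1/α12 = 337/1.41 = 239 < K2 = 502; K2/α21 = 502/0.919 = 546 > K1 = 337.
Since the inequalities point opposite ways, species 2 can invade but species 1 cannot.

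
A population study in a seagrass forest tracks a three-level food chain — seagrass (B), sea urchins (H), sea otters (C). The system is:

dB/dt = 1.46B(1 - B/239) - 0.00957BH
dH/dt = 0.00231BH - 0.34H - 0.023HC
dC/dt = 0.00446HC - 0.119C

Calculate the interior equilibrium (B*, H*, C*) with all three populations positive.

From dC/dt = 0: 0.00446H* = 0.119, so H* = 26.7.
From dB/dt = 0: 1.46(1 - B*/239) = 0.00957·26.7, giving B* = 239·(1 - 0.175) = 197.
From dH/dt = 0: 0.00231·197 - 0.34 = 0.023C*, so C* = 0.116/0.023 = 5.02.

B* ≈ 197, H* ≈ 26.7, C* ≈ 5.02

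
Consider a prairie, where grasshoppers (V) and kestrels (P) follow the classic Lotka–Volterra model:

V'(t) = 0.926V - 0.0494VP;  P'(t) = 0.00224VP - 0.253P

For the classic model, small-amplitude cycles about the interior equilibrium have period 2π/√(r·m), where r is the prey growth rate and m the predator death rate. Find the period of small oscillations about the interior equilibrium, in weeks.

T ≈ 13 weeks

Here r = 0.926 and m = 0.253, so r·m = 0.234.
ω = √0.234 = 0.484 per week, hence T = 2π/ω ≈ 13 weeks.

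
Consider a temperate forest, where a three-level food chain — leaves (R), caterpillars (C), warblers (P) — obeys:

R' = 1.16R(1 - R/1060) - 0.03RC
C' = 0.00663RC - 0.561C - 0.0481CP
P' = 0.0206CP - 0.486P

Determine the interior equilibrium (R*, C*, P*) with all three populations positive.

From dP/dt = 0: 0.0206C* = 0.486, so C* = 23.6.
From dR/dt = 0: 1.16(1 - R*/1060) = 0.03·23.6, giving R* = 1060·(1 - 0.61) = 413.
From dC/dt = 0: 0.00663·413 - 0.561 = 0.0481P*, so P* = 2.18/0.0481 = 45.3.

R* ≈ 413, C* ≈ 23.6, P* ≈ 45.3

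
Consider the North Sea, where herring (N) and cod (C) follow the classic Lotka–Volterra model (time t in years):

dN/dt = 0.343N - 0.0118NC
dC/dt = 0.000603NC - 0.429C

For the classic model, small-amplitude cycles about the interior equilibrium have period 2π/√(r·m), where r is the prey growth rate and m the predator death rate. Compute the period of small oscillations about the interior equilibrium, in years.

Here r = 0.343 and m = 0.429, so r·m = 0.147.
ω = √0.147 = 0.384 per year, hence T = 2π/ω ≈ 16.4 years.

T ≈ 16.4 years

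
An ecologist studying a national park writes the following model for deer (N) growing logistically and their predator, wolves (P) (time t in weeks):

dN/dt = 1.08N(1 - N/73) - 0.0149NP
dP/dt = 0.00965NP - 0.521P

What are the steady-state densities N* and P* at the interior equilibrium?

From dP/dt = 0 with P > 0: 0.00965N* = 0.521, so N* = 54.
Substitute into dN/dt = 0: 1.08(1 - 54/73) = 0.0149P*.
The bracket is 0.26, giving P* = 0.281/0.0149 = 18.9.

N* ≈ 54, P* ≈ 18.9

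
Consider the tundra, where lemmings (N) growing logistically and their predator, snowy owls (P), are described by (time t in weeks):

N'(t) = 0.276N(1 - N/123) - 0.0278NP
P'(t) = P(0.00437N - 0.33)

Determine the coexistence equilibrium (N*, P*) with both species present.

From dP/dt = 0 with P > 0: 0.00437N* = 0.33, so N* = 75.5.
Substitute into dN/dt = 0: 0.276(1 - 75.5/123) = 0.0278P*.
The bracket is 0.386, giving P* = 0.107/0.0278 = 3.83.

N* ≈ 75.5, P* ≈ 3.83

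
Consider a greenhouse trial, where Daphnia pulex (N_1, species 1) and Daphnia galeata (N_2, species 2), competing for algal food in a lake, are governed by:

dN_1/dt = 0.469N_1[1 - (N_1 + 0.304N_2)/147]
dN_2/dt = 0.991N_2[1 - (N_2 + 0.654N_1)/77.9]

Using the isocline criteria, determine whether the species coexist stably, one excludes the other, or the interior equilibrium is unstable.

species 1 excludes species 2

Compare the nullcline intercepts: K1/α12 = 147/0.304 = 484 > K2 = 77.9; K2/α21 = 77.9/0.654 = 119 < K1 = 147.
Since the inequalities point opposite ways, species 1 can invade but species 2 cannot.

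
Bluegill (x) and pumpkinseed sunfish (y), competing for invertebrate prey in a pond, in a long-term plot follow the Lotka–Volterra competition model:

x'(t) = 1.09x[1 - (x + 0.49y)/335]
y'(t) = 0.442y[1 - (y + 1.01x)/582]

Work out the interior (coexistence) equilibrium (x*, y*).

Setting both brackets to zero gives the nullclines x + 0.49y = 335 and 1.01x + y = 582.
Substituting y = 582 - 1.01x into the first: x(1 - 0.49·1.01) = 335 - 0.49·582.
So x* = 49.8/0.505 = 98.6, and then y* = 582 - 1.01·98.6 = 482.

x* ≈ 98.6, y* ≈ 482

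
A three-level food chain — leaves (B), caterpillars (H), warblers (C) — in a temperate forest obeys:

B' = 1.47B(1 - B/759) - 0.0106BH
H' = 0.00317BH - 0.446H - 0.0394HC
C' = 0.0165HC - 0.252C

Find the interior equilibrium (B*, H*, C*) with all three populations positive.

From dC/dt = 0: 0.0165H* = 0.252, so H* = 15.3.
From dB/dt = 0: 1.47(1 - B*/759) = 0.0106·15.3, giving B* = 759·(1 - 0.11) = 675.
From dH/dt = 0: 0.00317·675 - 0.446 = 0.0394C*, so C* = 1.7/0.0394 = 43.

B* ≈ 675, H* ≈ 15.3, C* ≈ 43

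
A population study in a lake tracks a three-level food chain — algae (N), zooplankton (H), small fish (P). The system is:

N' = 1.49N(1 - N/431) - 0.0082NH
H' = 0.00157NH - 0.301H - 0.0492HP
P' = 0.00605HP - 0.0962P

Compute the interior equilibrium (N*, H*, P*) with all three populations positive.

N* ≈ 393, H* ≈ 15.9, P* ≈ 6.43

From dP/dt = 0: 0.00605H* = 0.0962, so H* = 15.9.
From dN/dt = 0: 1.49(1 - N*/431) = 0.0082·15.9, giving N* = 431·(1 - 0.0875) = 393.
From dH/dt = 0: 0.00157·393 - 0.301 = 0.0492P*, so P* = 0.316/0.0492 = 6.43.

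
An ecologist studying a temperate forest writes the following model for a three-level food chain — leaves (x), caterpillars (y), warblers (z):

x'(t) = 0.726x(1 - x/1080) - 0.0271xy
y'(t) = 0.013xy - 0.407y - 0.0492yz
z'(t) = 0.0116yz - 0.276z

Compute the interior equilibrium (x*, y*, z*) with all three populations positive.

From dz/dt = 0: 0.0116y* = 0.276, so y* = 23.8.
From dx/dt = 0: 0.726(1 - x*/1080) = 0.0271·23.8, giving x* = 1080·(1 - 0.888) = 121.
From dy/dt = 0: 0.013·121 - 0.407 = 0.0492z*, so z* = 1.16/0.0492 = 23.6.

x* ≈ 121, y* ≈ 23.8, z* ≈ 23.6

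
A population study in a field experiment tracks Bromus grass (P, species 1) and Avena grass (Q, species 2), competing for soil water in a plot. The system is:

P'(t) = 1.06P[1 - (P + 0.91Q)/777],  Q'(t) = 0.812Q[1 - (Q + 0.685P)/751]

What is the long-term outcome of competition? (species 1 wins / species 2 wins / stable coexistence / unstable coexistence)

Compare the nullcline intercepts: K1/α12 = 777/0.91 = 854 > K2 = 751; K2/α21 = 751/0.685 = 1100 > K1 = 777.
Since both inequalities hold, each species can invade when rare, so the interior equilibrium is stable.

stable coexistence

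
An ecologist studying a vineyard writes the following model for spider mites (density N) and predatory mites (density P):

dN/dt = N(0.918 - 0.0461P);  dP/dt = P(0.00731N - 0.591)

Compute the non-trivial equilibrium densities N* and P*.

Set dP/dt = 0 with P > 0: 0.00731N - 0.591 = 0, so N* = 0.591/0.00731 = 80.8.
Set dN/dt = 0 with N > 0: 0.918 - 0.0461P = 0, so P* = 0.918/0.0461 = 19.9.

N* ≈ 80.8, P* ≈ 19.9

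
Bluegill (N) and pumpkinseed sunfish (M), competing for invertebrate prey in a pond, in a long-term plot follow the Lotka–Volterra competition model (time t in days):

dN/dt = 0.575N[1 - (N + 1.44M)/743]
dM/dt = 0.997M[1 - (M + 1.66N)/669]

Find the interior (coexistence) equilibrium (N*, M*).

N* ≈ 158, M* ≈ 406

Setting both brackets to zero gives the nullclines N + 1.44M = 743 and 1.66N + M = 669.
Substituting M = 669 - 1.66N into the first: N(1 - 1.44·1.66) = 743 - 1.44·669.
So N* = -220/-1.39 = 158, and then M* = 669 - 1.66·158 = 406.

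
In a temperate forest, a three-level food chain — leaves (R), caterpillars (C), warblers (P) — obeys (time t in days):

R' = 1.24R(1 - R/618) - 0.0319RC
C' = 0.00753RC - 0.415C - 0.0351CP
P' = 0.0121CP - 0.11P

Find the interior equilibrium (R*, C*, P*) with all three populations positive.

R* ≈ 473, C* ≈ 9.09, P* ≈ 89.7

From dP/dt = 0: 0.0121C* = 0.11, so C* = 9.09.
From dR/dt = 0: 1.24(1 - R*/618) = 0.0319·9.09, giving R* = 618·(1 - 0.234) = 473.
From dC/dt = 0: 0.00753·473 - 0.415 = 0.0351P*, so P* = 3.15/0.0351 = 89.7.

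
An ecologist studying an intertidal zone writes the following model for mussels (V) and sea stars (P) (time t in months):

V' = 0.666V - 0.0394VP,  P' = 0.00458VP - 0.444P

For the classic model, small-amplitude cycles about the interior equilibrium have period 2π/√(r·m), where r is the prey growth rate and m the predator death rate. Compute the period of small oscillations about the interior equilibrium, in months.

Here r = 0.666 and m = 0.444, so r·m = 0.296.
ω = √0.296 = 0.544 per month, hence T = 2π/ω ≈ 11.6 months.

T ≈ 11.6 months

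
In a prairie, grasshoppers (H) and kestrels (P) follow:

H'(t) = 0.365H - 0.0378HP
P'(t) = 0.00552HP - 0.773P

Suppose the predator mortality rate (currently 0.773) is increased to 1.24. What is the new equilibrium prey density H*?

At the interior fixed point, setting dP/dt = 0 with P > 0 fixes H* = (predator death rate)/(HP coefficient) — independent of the other coefficients.
With the change, H* = 1.24/0.00552 = 225; it rises from 140.

H* ≈ 225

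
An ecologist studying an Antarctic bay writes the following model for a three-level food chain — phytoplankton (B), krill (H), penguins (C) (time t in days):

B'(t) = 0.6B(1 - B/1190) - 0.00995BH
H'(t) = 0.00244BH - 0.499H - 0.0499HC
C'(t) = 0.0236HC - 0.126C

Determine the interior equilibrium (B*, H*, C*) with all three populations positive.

B* ≈ 1080, H* ≈ 5.34, C* ≈ 43

From dC/dt = 0: 0.0236H* = 0.126, so H* = 5.34.
From dB/dt = 0: 0.6(1 - B*/1190) = 0.00995·5.34, giving B* = 1190·(1 - 0.0885) = 1080.
From dH/dt = 0: 0.00244·1080 - 0.499 = 0.0499C*, so C* = 2.15/0.0499 = 43.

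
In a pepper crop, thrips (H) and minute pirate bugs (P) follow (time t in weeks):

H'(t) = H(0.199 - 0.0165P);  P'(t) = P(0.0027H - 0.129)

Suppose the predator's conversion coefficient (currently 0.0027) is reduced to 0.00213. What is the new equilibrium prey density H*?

At the interior fixed point, setting dP/dt = 0 with P > 0 fixes H* = (predator death rate)/(HP coefficient) — independent of the other coefficients.
With the change, H* = 0.129/0.00213 = 60.6; it rises from 47.8.

H* ≈ 60.6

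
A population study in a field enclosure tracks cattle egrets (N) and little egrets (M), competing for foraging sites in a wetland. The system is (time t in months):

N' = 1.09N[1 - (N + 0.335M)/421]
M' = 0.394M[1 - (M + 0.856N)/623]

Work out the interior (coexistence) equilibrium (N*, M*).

N* ≈ 298, M* ≈ 368

Setting both brackets to zero gives the nullclines N + 0.335M = 421 and 0.856N + M = 623.
Substituting M = 623 - 0.856N into the first: N(1 - 0.335·0.856) = 421 - 0.335·623.
So N* = 212/0.713 = 298, and then M* = 623 - 0.856·298 = 368.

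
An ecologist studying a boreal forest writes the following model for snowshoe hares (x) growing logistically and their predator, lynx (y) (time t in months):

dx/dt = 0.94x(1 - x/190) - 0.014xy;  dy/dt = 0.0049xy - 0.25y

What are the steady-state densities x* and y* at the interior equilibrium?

From dy/dt = 0 with y > 0: 0.0049x* = 0.25, so x* = 51.
Substitute into dx/dt = 0: 0.94(1 - 51/190) = 0.014y*.
The bracket is 0.731, giving y* = 0.688/0.014 = 49.1.

x* ≈ 51, y* ≈ 49.1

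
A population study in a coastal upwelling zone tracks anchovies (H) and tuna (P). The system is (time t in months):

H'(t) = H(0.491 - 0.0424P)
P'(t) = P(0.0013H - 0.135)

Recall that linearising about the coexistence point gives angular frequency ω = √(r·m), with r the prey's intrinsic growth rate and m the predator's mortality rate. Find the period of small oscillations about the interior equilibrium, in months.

Here r = 0.491 and m = 0.135, so r·m = 0.0663.
ω = √0.0663 = 0.257 per month, hence T = 2π/ω ≈ 24.4 months.

T ≈ 24.4 months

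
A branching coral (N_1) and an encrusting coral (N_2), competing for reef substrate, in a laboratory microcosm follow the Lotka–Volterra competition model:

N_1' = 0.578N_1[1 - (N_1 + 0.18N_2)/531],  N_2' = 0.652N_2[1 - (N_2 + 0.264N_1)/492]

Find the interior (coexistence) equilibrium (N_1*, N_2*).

Setting both brackets to zero gives the nullclines N_1 + 0.18N_2 = 531 and 0.264N_1 + N_2 = 492.
Substituting N_2 = 492 - 0.264N_1 into the first: N_1(1 - 0.18·0.264) = 531 - 0.18·492.
So N_1* = 442/0.952 = 465, and then N_2* = 492 - 0.264·465 = 369.

N_1* ≈ 465, N_2* ≈ 369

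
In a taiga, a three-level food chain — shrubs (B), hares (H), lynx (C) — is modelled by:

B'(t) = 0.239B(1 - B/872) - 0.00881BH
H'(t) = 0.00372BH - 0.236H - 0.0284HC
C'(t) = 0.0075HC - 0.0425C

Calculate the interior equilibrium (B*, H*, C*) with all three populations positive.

From dC/dt = 0: 0.0075H* = 0.0425, so H* = 5.67.
From dB/dt = 0: 0.239(1 - B*/872) = 0.00881·5.67, giving B* = 872·(1 - 0.209) = 690.
From dH/dt = 0: 0.00372·690 - 0.236 = 0.0284C*, so C* = 2.33/0.0284 = 82.1.

B* ≈ 690, H* ≈ 5.67, C* ≈ 82.1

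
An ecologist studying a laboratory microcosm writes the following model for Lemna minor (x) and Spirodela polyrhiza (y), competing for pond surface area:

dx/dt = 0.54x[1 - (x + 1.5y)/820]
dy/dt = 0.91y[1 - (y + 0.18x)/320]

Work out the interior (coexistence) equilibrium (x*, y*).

Setting both brackets to zero gives the nullclines x + 1.5y = 820 and 0.18x + y = 320.
Substituting y = 320 - 0.18x into the first: x(1 - 1.5·0.18) = 820 - 1.5·320.
So x* = 340/0.73 = 466, and then y* = 320 - 0.18·466 = 236.

x* ≈ 466, y* ≈ 236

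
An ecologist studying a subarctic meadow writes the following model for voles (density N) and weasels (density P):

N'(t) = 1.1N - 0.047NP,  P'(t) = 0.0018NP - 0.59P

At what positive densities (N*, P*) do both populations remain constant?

Set dP/dt = 0 with P > 0: 0.0018N - 0.59 = 0, so N* = 0.59/0.0018 = 328.
Set dN/dt = 0 with N > 0: 1.1 - 0.047P = 0, so P* = 1.1/0.047 = 23.4.

N* ≈ 328, P* ≈ 23.4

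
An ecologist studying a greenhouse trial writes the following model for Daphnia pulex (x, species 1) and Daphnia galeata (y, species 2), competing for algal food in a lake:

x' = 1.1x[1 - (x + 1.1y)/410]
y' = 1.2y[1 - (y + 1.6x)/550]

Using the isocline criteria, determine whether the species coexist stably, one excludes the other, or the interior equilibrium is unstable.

Compare the nullcline intercepts: K1/α12 = 410/1.1 = 373 < K2 = 550; K2/α21 = 550/1.6 = 344 < K1 = 410.
Since both are reversed, neither can invade when rare; the interior point is a saddle.

unstable coexistence (outcome depends on initial conditions)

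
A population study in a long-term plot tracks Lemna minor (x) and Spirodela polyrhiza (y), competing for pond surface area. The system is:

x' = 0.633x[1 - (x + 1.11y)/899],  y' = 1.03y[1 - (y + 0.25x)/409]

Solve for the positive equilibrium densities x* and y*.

Setting both brackets to zero gives the nullclines x + 1.11y = 899 and 0.25x + y = 409.
Substituting y = 409 - 0.25x into the first: x(1 - 1.11·0.25) = 899 - 1.11·409.
So x* = 445/0.722 = 616, and then y* = 409 - 0.25·616 = 255.

x* ≈ 616, y* ≈ 255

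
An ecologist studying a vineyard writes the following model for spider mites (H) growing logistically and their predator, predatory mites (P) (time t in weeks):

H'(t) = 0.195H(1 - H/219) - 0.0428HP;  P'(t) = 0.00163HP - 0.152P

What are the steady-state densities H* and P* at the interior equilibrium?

H* ≈ 93.3, P* ≈ 2.62

From dP/dt = 0 with P > 0: 0.00163H* = 0.152, so H* = 93.3.
Substitute into dH/dt = 0: 0.195(1 - 93.3/219) = 0.0428P*.
The bracket is 0.574, giving P* = 0.112/0.0428 = 2.62.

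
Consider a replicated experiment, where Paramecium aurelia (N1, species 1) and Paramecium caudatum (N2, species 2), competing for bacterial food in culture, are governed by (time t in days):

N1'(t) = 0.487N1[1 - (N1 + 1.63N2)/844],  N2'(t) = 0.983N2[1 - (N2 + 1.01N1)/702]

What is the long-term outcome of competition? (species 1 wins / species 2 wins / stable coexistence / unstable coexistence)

unstable coexistence (outcome depends on initial conditions)

Compare the nullcline intercepts: K1/α12 = 844/1.63 = 518 < K2 = 702; K2/α21 = 702/1.01 = 695 < K1 = 844.
Since both are reversed, neither can invade when rare; the interior point is a saddle.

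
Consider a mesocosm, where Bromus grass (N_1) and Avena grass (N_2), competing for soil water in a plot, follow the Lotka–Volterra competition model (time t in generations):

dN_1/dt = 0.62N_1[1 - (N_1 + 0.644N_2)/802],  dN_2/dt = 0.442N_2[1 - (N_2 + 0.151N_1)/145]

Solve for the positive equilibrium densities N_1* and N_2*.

Setting both brackets to zero gives the nullclines N_1 + 0.644N_2 = 802 and 0.151N_1 + N_2 = 145.
Substituting N_2 = 145 - 0.151N_1 into the first: N_1(1 - 0.644·0.151) = 802 - 0.644·145.
So N_1* = 709/0.903 = 785, and then N_2* = 145 - 0.151·785 = 26.5.

N_1* ≈ 785, N_2* ≈ 26.5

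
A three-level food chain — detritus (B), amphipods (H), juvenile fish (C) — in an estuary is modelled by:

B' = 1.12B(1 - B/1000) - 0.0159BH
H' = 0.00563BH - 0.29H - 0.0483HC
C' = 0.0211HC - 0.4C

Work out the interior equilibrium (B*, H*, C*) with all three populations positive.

From dC/dt = 0: 0.0211H* = 0.4, so H* = 19.
From dB/dt = 0: 1.12(1 - B*/1000) = 0.0159·19, giving B* = 1000·(1 - 0.269) = 731.
From dH/dt = 0: 0.00563·731 - 0.29 = 0.0483C*, so C* = 3.82/0.0483 = 79.2.

B* ≈ 731, H* ≈ 19, C* ≈ 79.2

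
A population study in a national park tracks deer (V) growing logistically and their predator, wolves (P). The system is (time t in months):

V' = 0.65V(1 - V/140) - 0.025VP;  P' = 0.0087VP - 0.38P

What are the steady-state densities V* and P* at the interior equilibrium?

From dP/dt = 0 with P > 0: 0.0087V* = 0.38, so V* = 43.7.
Substitute into dV/dt = 0: 0.65(1 - 43.7/140) = 0.025P*.
The bracket is 0.688, giving P* = 0.447/0.025 = 17.9.

V* ≈ 43.7, P* ≈ 17.9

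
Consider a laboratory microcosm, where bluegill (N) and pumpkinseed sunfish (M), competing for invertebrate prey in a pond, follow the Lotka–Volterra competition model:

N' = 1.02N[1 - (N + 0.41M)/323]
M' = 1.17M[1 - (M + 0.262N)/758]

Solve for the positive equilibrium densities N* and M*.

Setting both brackets to zero gives the nullclines N + 0.41M = 323 and 0.262N + M = 758.
Substituting M = 758 - 0.262N into the first: N(1 - 0.41·0.262) = 323 - 0.41·758.
So N* = 12.2/0.893 = 13.7, and then M* = 758 - 0.262·13.7 = 754.

N* ≈ 13.7, M* ≈ 754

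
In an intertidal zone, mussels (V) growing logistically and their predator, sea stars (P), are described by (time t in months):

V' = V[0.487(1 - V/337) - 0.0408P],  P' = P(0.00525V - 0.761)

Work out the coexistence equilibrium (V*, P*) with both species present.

From dP/dt = 0 with P > 0: 0.00525V* = 0.761, so V* = 145.
Substitute into dV/dt = 0: 0.487(1 - 145/337) = 0.0408P*.
The bracket is 0.57, giving P* = 0.278/0.0408 = 6.8.

V* ≈ 145, P* ≈ 6.8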